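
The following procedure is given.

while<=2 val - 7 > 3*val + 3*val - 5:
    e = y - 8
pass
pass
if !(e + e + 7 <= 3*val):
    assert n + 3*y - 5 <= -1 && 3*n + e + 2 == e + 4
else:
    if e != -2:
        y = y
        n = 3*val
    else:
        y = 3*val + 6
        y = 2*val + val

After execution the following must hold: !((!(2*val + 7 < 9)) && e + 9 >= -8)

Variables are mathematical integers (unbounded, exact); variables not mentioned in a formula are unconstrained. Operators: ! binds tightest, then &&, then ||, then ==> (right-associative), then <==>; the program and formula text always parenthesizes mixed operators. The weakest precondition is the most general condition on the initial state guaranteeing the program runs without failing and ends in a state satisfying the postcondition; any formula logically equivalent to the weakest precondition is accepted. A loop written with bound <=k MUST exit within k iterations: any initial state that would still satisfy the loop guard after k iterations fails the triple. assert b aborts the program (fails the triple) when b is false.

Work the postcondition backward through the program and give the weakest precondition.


Working backward. After the program, the postcondition !((!(2*val + 7 < 9)) && e + 9 >= -8) must hold; in canonical form it is !((!(2*val < 2)) && e >= -17).
Then branch requires n + 3*y <= 4 && 3*n == 2 && (!((!(2*val < 2)) && e >= -17)); else branch requires (e != -2 ==> (!((!(2*val < 2)) && e >= -17))) && ((!(e != -2)) ==> (!((!(2*val < 2)) && e >= -17))).
Before the if: ((!(2*e <= 3*val - 7)) ==> (n + 3*y <= 4 && 3*n == 2 && (!((!(2*val < 2)) && e >= -17)))) && (2*e <= 3*val - 7 ==> ((e != -2 ==> (!((!(2*val < 2)) && e >= -17))) && ((!(e != -2)) ==> (!((!(2*val < 2)) && e >= -17)))))
Before skip: ((!(2*e <= 3*val - 7)) ==> (n + 3*y <= 4 && 3*n == 2 && (!((!(2*val < 2)) && e >= -17)))) && (2*e <= 3*val - 7 ==> ((e != -2 ==> (!((!(2*val < 2)) && e >= -17))) && ((!(e != -2)) ==> (!((!(2*val < 2)) && e >= -17)))))
Before skip: ((!(2*e <= 3*val - 7)) ==> (n + 3*y <= 4 && 3*n == 2 && (!((!(2*val < 2)) && e >= -17)))) && (2*e <= 3*val - 7 ==> ((e != -2 ==> (!((!(2*val < 2)) && e >= -17))) && ((!(e != -2)) ==> (!((!(2*val < 2)) && e >= -17)))))
Before the loop (bound <=2), unroll the exhaustion recursion (WP_0 = exit-now case; WP_j = one more guarded iteration, up to j = 2):
  WP_0: (!(5*val < -2)) && ((!(2*e <= 3*val - 7)) ==> (n + 3*y <= 4 && 3*n == 2 && (!((!(2*val < 2)) && e >= -17)))) && (2*e <= 3*val - 7 ==> ((e != -2 ==> (!((!(2*val < 2)) && e >= -17))) && ((!(e != -2)) ==> (!((!(2*val < 2)) && e >= -17)))))
  WP_1: (5*val < -2 ==> ((!(5*val < -2)) && ((!(2*y <= 3*val + 9)) ==> (n + 3*y <= 4 && 3*n == 2 && (!((!(2*val < 2)) && y >= -9)))) && (2*y <= 3*val + 9 ==> ((y != 6 ==> (!((!(2*val < 2)) && y >= -9))) && ((!(y != 6)) ==> (!((!(2*val < 2)) && y >= -9))))))) && ((!(5*val < -2)) ==> (((!(2*e <= 3*val - 7)) ==> (n + 3*y <= 4 && 3*n == 2 && (!((!(2*val < 2)) && e >= -17)))) && (2*e <= 3*val - 7 ==> ((e != -2 ==> (!((!(2*val < 2)) && e >= -17))) && ((!(e != -2)) ==> (!((!(2*val < 2)) && e >= -17)))))))
  WP_2: (5*val < -2 ==> ((5*val < -2 ==> ((!(5*val < -2)) && ((!(2*y <= 3*val + 9)) ==> (n + 3*y <= 4 && 3*n == 2 && (!((!(2*val < 2)) && y >= -9)))) && (2*y <= 3*val + 9 ==> ((y != 6 ==> (!((!(2*val < 2)) && y >= -9))) && ((!(y != 6)) ==> (!((!(2*val < 2)) && y >= -9))))))) && ((!(5*val < -2)) ==> (((!(2*y <= 3*val + 9)) ==> (n + 3*y <= 4 && 3*n == 2 && (!((!(2*val < 2)) && y >= -9)))) && (2*y <= 3*val + 9 ==> ((y != 6 ==> (!((!(2*val < 2)) && y >= -9))) && ((!(y != 6)) ==> (!((!(2*val < 2)) && y >= -9))))))))) && ((!(5*val < -2)) ==> (((!(2*e <= 3*val - 7)) ==> (n + 3*y <= 4 && 3*n == 2 && (!((!(2*val < 2)) && e >= -17)))) && (2*e <= 3*val - 7 ==> ((e != -2 ==> (!((!(2*val < 2)) && e >= -17))) && ((!(e != -2)) ==> (!((!(2*val < 2)) && e >= -17)))))))
So before the loop: (5*val < -2 ==> ((5*val < -2 ==> ((!(5*val < -2)) && ((!(2*y <= 3*val + 9)) ==> (n + 3*y <= 4 && 3*n == 2 && (!((!(2*val < 2)) && y >= -9)))) && (2*y <= 3*val + 9 ==> ((y != 6 ==> (!((!(2*val < 2)) && y >= -9))) && ((!(y != 6)) ==> (!((!(2*val < 2)) && y >= -9))))))) && ((!(5*val < -2)) ==> (((!(2*y <= 3*val + 9)) ==> (n + 3*y <= 4 && 3*n == 2 && (!((!(2*val < 2)) && y >= -9)))) && (2*y <= 3*val + 9 ==> ((y != 6 ==> (!((!(2*val < 2)) && y >= -9))) && ((!(y != 6)) ==> (!((!(2*val < 2)) && y >= -9))))))))) && ((!(5*val < -2)) ==> (((!(2*e <= 3*val - 7)) ==> (n + 3*y <= 4 && 3*n == 2 && (!((!(2*val < 2)) && e >= -17)))) && (2*e <= 3*val - 7 ==> ((e != -2 ==> (!((!(2*val < 2)) && e >= -17))) && ((!(e != -2)) ==> (!((!(2*val < 2)) && e >= -17)))))))
Answer: WP = (5*val < -2 ==> ((5*val < -2 ==> ((!(5*val < -2)) && ((!(2*y <= 3*val + 9)) ==> (n + 3*y <= 4 && 3*n == 2 && (!((!(2*val < 2)) && y >= -9)))) && (2*y <= 3*val + 9 ==> ((y != 6 ==> (!((!(2*val < 2)) && y >= -9))) && ((!(y != 6)) ==> (!((!(2*val < 2)) && y >= -9))))))) && ((!(5*val < -2)) ==> (((!(2*y <= 3*val + 9)) ==> (n + 3*y <= 4 && 3*n == 2 && (!((!(2*val < 2)) && y >= -9)))) && (2*y <= 3*val + 9 ==> ((y != 6 ==> (!((!(2*val < 2)) && y >= -9))) && ((!(y != 6)) ==> (!((!(2*val < 2)) && y >= -9))))))))) && ((!(5*val < -2)) ==> (((!(2*e <= 3*val - 7)) ==> (n + 3*y <= 4 && 3*n == 2 && (!((!(2*val < 2)) && e >= -17)))) && (2*e <= 3*val - 7 ==> ((e != -2 ==> (!((!(2*val < 2)) && e >= -17))) && ((!(e != -2)) ==> (!((!(2*val < 2)) && e >= -17)))))))


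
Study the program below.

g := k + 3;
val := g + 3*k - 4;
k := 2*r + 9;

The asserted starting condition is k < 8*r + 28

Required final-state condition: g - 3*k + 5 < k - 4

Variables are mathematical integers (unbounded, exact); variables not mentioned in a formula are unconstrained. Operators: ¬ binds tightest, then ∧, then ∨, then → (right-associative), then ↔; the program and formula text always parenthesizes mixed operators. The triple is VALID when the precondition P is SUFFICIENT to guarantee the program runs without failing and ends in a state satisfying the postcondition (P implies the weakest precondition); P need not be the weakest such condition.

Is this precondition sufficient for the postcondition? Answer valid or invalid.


Working backward. After the program, the postcondition g - 3*k + 5 < k - 4 must hold; in canonical form it is g < 4*k - 9.
Before k := 2*r + 9: g < 8*r + 27
Before val := g + 3*k - 4: g < 8*r + 27
Before g := k + 3: k < 8*r + 24
The weakest precondition is k < 8*r + 24.
Check whether k < 8*r + 28 implies it.
Countermodel: at the initial state k = 24, r = 0, the precondition holds but the weakest precondition fails.
Answer: invalid


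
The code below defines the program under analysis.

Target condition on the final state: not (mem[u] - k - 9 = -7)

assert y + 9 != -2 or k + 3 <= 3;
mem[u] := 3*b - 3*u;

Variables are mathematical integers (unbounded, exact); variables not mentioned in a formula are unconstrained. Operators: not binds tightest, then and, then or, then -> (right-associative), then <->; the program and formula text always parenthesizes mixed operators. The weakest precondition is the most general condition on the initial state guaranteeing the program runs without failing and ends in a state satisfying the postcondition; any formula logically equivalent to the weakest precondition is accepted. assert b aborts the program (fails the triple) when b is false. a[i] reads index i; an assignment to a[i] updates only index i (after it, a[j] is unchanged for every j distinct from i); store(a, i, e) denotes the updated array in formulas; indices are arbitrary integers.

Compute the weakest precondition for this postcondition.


Working backward. After the program, the postcondition not (mem[u] - k - 9 = -7) must hold; in canonical form it is not (mem[u] = k + 2).
Before mem[u] := 3*b - 3*u: not (store(mem, u, 3*b - 3*u)[u] = k + 2)
Before assert y + 9 != -2 or k + 3 <= 3: (y != -11 or k <= 0) and (not (store(mem, u, 3*b - 3*u)[u] = k + 2))
Answer: WP = (y != -11 or k <= 0) and (not (store(mem, u, 3*b - 3*u)[u] = k + 2))


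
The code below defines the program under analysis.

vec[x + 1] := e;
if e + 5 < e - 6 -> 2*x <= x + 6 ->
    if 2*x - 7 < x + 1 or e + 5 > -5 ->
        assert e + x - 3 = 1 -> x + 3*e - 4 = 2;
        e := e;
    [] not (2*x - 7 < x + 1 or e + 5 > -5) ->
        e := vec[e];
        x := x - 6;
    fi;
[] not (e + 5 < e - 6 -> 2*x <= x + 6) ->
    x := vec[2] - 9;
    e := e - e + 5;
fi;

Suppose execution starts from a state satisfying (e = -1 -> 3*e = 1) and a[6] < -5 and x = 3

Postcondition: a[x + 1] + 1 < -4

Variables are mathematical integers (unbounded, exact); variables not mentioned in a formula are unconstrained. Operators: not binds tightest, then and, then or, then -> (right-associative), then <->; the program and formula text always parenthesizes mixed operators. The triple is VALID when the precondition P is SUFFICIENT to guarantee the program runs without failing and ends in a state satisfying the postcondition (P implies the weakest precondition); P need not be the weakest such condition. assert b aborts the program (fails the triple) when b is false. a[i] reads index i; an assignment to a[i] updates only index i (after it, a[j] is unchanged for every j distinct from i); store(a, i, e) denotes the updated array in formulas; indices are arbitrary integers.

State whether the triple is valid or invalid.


Working backward. After the program, the postcondition a[x + 1] + 1 < -4 must hold; in canonical form it is a[x + 1] < -5.
Then branch requires ((x < 8 or e > -10) -> ((e + x = 4 -> 3*e + x = 6) and a[x + 1] < -5)) and ((not (x < 8 or e > -10)) -> a[x - 5] < -5); else branch requires a[vec[2] - 8] < -5.
Before the if: ((x < 8 or e > -10) -> ((e + x = 4 -> 3*e + x = 6) and a[x + 1] < -5)) and ((not (x < 8 or e > -10)) -> a[x - 5] < -5)
Before vec[x + 1] := e: ((x < 8 or e > -10) -> ((e + x = 4 -> 3*e + x = 6) and a[x + 1] < -5)) and ((not (x < 8 or e > -10)) -> a[x - 5] < -5)
The weakest precondition is ((x < 8 or e > -10) -> ((e + x = 4 -> 3*e + x = 6) and a[x + 1] < -5)) and ((not (x < 8 or e > -10)) -> a[x - 5] < -5).
Check whether (e = -1 -> 3*e = 1) and a[6] < -5 and x = 3 implies it.
Countermodel: at the initial state a = {[-2] = 0, [4] = 0, [6] = -6, elsewhere 0}, e = 0, x = 3, the precondition holds but the weakest precondition fails.
Answer: invalid


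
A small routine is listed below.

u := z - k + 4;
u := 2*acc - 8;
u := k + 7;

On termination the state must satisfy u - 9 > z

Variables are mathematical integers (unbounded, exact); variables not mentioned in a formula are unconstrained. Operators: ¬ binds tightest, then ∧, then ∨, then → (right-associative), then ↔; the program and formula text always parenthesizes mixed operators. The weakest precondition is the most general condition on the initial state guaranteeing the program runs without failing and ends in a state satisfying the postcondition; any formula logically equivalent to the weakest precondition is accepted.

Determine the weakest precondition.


Working backward. After the program, the postcondition u - 9 > z must hold; in canonical form it is u > z + 9.
Before u := k + 7: k > z + 2
Before u := 2*acc - 8: k > z + 2
Before u := z - k + 4: k > z + 2
Answer: WP = k > z + 2


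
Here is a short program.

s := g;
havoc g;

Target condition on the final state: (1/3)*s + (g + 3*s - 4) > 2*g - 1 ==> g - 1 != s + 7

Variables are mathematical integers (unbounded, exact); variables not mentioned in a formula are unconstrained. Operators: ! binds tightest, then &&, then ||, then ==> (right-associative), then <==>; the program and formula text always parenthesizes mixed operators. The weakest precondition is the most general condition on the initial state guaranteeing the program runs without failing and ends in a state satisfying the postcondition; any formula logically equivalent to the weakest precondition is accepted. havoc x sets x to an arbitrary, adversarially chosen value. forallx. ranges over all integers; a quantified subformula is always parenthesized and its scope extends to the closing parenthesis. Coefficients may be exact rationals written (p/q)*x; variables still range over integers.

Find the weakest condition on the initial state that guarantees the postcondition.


Working backward. After the program, the postcondition (1/3)*s + (g + 3*s - 4) > 2*g - 1 ==> g - 1 != s + 7 must hold; in canonical form it is (10/3)*s > g + 3 ==> g != s + 8.
Before havoc g: forall g_1. ((10/3)*s > g_1 + 3 ==> g_1 != s + 8)
Before s := g: forall g_1. ((10/3)*g > g_1 + 3 ==> g_1 != g + 8)
Answer: WP = forall g_1. ((10/3)*g > g_1 + 3 ==> g_1 != g + 8)


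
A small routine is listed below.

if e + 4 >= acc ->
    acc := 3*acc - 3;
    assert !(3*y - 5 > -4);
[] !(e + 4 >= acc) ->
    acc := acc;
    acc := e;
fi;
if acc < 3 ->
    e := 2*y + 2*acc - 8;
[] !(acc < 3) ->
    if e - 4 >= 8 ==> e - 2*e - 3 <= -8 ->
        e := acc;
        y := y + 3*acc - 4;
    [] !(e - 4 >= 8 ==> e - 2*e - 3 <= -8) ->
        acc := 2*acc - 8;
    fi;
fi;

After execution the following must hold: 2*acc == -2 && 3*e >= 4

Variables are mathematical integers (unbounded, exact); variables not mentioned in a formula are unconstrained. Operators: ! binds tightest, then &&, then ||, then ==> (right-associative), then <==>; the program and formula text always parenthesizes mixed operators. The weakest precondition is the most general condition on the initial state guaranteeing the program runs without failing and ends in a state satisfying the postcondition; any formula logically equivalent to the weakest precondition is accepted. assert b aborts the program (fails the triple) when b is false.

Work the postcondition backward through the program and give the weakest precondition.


Working backward. After the program, 2*acc == -2 && 3*e >= 4 must hold.
Then branch requires 2*acc == -2 && 6*acc + 6*y >= 28; else branch requires ((e >= 12 ==> e >= 5) ==> (2*acc == -2 && 3*acc >= 4)) && ((!(e >= 12 ==> e >= 5)) ==> (4*acc == 14 && 3*e >= 4)).
Before the if: (acc < 3 ==> (2*acc == -2 && 6*acc + 6*y >= 28)) && ((!(acc < 3)) ==> (((e >= 12 ==> e >= 5) ==> (2*acc == -2 && 3*acc >= 4)) && ((!(e >= 12 ==> e >= 5)) ==> (4*acc == 14 && 3*e >= 4))))
Then branch requires (!(3*y > 1)) && (3*acc < 6 ==> (6*acc == 4 && 18*acc + 6*y >= 46)) && ((!(3*acc < 6)) ==> (((e >= 12 ==> e >= 5) ==> (6*acc == 4 && 9*acc >= 13)) && ((!(e >= 12 ==> e >= 5)) ==> (12*acc == 26 && 3*e >= 4)))); else branch requires (e < 3 ==> (2*e == -2 && 6*e + 6*y >= 28)) && ((!(e < 3)) ==> (((e >= 12 ==> e >= 5) ==> (2*e == -2 && 3*e >= 4)) && ((!(e >= 12 ==> e >= 5)) ==> (4*e == 14 && 3*e >= 4)))).
Before the if: (e >= acc - 4 ==> ((!(3*y > 1)) && (3*acc < 6 ==> (6*acc == 4 && 18*acc + 6*y >= 46)) && ((!(3*acc < 6)) ==> (((e >= 12 ==> e >= 5) ==> (6*acc == 4 && 9*acc >= 13)) && ((!(e >= 12 ==> e >= 5)) ==> (12*acc == 26 && 3*e >= 4)))))) && ((!(e >= acc - 4)) ==> ((e < 3 ==> (2*e == -2 && 6*e + 6*y >= 28)) && ((!(e < 3)) ==> (((e >= 12 ==> e >= 5) ==> (2*e == -2 && 3*e >= 4)) && ((!(e >= 12 ==> e >= 5)) ==> (4*e == 14 && 3*e >= 4))))))
Answer: WP = (e >= acc - 4 ==> ((!(3*y > 1)) && (3*acc < 6 ==> (6*acc == 4 && 18*acc + 6*y >= 46)) && ((!(3*acc < 6)) ==> (((e >= 12 ==> e >= 5) ==> (6*acc == 4 && 9*acc >= 13)) && ((!(e >= 12 ==> e >= 5)) ==> (12*acc == 26 && 3*e >= 4)))))) && ((!(e >= acc - 4)) ==> ((e < 3 ==> (2*e == -2 && 6*e + 6*y >= 28)) && ((!(e < 3)) ==> (((e >= 12 ==> e >= 5) ==> (2*e == -2 && 3*e >= 4)) && ((!(e >= 12 ==> e >= 5)) ==> (4*e == 14 && 3*e >= 4))))))


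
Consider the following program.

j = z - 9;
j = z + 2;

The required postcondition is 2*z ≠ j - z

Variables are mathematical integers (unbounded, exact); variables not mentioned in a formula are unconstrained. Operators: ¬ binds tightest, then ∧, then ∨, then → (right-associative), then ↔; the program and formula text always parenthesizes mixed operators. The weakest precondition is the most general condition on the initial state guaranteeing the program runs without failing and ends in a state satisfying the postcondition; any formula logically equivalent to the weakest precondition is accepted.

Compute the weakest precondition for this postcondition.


Working backward. After the program, the postcondition 2*z ≠ j - z must hold; in canonical form it is 3*z ≠ j.
Before j := z + 2: 2*z ≠ 2
Before j := z - 9: 2*z ≠ 2
Answer: WP = 2*z ≠ 2


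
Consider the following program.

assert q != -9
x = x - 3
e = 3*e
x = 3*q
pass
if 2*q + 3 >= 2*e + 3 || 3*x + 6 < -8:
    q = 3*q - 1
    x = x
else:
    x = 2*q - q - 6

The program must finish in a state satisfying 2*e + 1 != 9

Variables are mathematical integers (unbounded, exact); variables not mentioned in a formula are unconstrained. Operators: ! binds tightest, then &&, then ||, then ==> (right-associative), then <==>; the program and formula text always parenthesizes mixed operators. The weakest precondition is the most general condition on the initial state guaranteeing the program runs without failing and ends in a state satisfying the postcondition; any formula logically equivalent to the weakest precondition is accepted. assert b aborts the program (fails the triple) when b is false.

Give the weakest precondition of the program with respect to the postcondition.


Working backward. After the program, the postcondition 2*e + 1 != 9 must hold; in canonical form it is 2*e != 8.
Then branch requires 2*e != 8; else branch requires 2*e != 8.
Before the if: ((2*q >= 2*e || 3*x < -14) ==> 2*e != 8) && ((!(2*q >= 2*e || 3*x < -14)) ==> 2*e != 8)
Before skip: ((2*q >= 2*e || 3*x < -14) ==> 2*e != 8) && ((!(2*q >= 2*e || 3*x < -14)) ==> 2*e != 8)
Before x := 3*q: ((2*q >= 2*e || 9*q < -14) ==> 2*e != 8) && ((!(2*q >= 2*e || 9*q < -14)) ==> 2*e != 8)
Before e := 3*e: ((2*q >= 6*e || 9*q < -14) ==> 6*e != 8) && ((!(2*q >= 6*e || 9*q < -14)) ==> 6*e != 8)
Before x := x - 3: ((2*q >= 6*e || 9*q < -14) ==> 6*e != 8) && ((!(2*q >= 6*e || 9*q < -14)) ==> 6*e != 8)
Before assert q != -9: q != -9 && ((2*q >= 6*e || 9*q < -14) ==> 6*e != 8) && ((!(2*q >= 6*e || 9*q < -14)) ==> 6*e != 8)
Answer: WP = q != -9 && ((2*q >= 6*e || 9*q < -14) ==> 6*e != 8) && ((!(2*q >= 6*e || 9*q < -14)) ==> 6*e != 8)


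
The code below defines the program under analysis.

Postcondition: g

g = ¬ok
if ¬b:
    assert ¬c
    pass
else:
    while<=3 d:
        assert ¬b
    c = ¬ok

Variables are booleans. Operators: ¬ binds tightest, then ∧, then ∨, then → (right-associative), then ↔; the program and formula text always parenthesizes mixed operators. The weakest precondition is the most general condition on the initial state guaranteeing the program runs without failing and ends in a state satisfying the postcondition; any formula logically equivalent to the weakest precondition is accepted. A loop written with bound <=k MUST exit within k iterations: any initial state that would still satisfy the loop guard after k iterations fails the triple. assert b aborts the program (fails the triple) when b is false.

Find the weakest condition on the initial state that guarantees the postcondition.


Working backward. After the program, g must hold.
Then branch requires (¬c) ∧ g; else branch requires (d → ((¬b) ∧ (d → ((¬b) ∧ (d → ((¬b) ∧ (¬d) ∧ g)) ∧ ((¬d) → g))) ∧ ((¬d) → g))) ∧ ((¬d) → g).
Before the if: ((¬b) → ((¬c) ∧ g)) ∧ (b → ((d → ((¬b) ∧ (d → ((¬b) ∧ (d → ((¬b) ∧ (¬d) ∧ g)) ∧ ((¬d) → g))) ∧ ((¬d) → g))) ∧ ((¬d) → g)))
Before g := ¬ok: ((¬b) → ((¬c) ∧ (¬ok))) ∧ (b → ((d → ((¬b) ∧ (d → ((¬b) ∧ (d → ((¬b) ∧ (¬d) ∧ (¬ok))) ∧ ((¬d) → (¬ok)))) ∧ ((¬d) → (¬ok)))) ∧ ((¬d) → (¬ok))))
Answer: WP = ((¬b) → ((¬c) ∧ (¬ok))) ∧ (b → ((d → ((¬b) ∧ (d → ((¬b) ∧ (d → ((¬b) ∧ (¬d) ∧ (¬ok))) ∧ ((¬d) → (¬ok)))) ∧ ((¬d) → (¬ok)))) ∧ ((¬d) → (¬ok))))


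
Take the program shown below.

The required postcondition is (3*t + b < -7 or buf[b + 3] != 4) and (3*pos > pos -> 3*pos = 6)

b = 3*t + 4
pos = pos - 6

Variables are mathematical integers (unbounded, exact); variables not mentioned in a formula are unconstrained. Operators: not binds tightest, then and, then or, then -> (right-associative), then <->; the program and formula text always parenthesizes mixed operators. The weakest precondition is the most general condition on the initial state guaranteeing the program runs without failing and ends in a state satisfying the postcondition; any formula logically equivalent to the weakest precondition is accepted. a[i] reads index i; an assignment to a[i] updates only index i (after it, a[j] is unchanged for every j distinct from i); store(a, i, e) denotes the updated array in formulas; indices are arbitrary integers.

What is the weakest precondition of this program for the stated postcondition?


Working backward. After the program, the postcondition (3*t + b < -7 or buf[b + 3] != 4) and (3*pos > pos -> 3*pos = 6) must hold; in canonical form it is (b + 3*t < -7 or buf[b + 3] != 4) and (2*pos > 0 -> 3*pos = 6).
Before pos := pos - 6: (b + 3*t < -7 or buf[b + 3] != 4) and (2*pos > 12 -> 3*pos = 24)
Before b := 3*t + 4: (6*t < -11 or buf[3*t + 7] != 4) and (2*pos > 12 -> 3*pos = 24)
Answer: WP = (6*t < -11 or buf[3*t + 7] != 4) and (2*pos > 12 -> 3*pos = 24)


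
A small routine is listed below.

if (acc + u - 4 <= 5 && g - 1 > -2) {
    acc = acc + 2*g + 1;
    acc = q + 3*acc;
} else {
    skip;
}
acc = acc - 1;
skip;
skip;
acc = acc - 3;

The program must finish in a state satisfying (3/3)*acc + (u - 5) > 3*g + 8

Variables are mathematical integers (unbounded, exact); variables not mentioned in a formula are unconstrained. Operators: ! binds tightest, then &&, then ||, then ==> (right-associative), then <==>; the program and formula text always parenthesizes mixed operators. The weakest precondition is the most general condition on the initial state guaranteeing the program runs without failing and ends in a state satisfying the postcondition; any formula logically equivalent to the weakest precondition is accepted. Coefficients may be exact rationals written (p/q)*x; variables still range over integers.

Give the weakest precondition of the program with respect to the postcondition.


Working backward. After the program, the postcondition (3/3)*acc + (u - 5) > 3*g + 8 must hold; in canonical form it is acc + u > 3*g + 13.
Before acc := acc - 3: acc + u > 3*g + 16
Before skip: acc + u > 3*g + 16
Before skip: acc + u > 3*g + 16
Before acc := acc - 1: acc + u > 3*g + 17
Then branch requires 3*acc + 3*g + q + u > 14; else branch requires acc + u > 3*g + 17.
Before the if: ((acc + u <= 9 && g > -1) ==> 3*acc + 3*g + q + u > 14) && ((!(acc + u <= 9 && g > -1)) ==> acc + u > 3*g + 17)
Answer: WP = ((acc + u <= 9 && g > -1) ==> 3*acc + 3*g + q + u > 14) && ((!(acc + u <= 9 && g > -1)) ==> acc + u > 3*g + 17)


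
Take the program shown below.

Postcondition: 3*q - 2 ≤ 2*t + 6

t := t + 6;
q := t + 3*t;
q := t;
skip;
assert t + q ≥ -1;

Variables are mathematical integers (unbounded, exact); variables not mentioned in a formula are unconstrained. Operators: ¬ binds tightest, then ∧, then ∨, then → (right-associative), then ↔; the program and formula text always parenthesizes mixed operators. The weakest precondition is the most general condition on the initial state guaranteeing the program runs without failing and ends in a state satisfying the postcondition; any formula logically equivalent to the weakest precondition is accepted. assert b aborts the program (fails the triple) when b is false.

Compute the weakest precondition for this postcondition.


Working backward. After the program, the postcondition 3*q - 2 ≤ 2*t + 6 must hold; in canonical form it is 3*q ≤ 2*t + 8.
Before assert t + q ≥ -1: q + t ≥ -1 ∧ 3*q ≤ 2*t + 8
Before skip: q + t ≥ -1 ∧ 3*q ≤ 2*t + 8
Before q := t: 2*t ≥ -1 ∧ t ≤ 8
Before q := t + 3*t: 2*t ≥ -1 ∧ t ≤ 8
Before t := t + 6: 2*t ≥ -13 ∧ t ≤ 2
Answer: WP = 2*t ≥ -13 ∧ t ≤ 2


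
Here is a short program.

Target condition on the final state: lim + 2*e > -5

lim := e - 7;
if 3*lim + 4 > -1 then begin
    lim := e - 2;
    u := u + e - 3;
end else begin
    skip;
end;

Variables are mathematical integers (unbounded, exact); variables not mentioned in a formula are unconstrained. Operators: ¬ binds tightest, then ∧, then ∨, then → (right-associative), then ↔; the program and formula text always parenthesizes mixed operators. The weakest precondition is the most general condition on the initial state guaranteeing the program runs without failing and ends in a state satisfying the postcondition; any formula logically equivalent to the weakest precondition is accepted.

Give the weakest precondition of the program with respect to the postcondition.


Working backward. After the program, the postcondition lim + 2*e > -5 must hold; in canonical form it is 2*e + lim > -5.
Then branch requires 3*e > -3; else branch requires 2*e + lim > -5.
Before the if: (3*lim > -5 → 3*e > -3) ∧ ((¬(3*lim > -5)) → 2*e + lim > -5)
Before lim := e - 7: (3*e > 16 → 3*e > -3) ∧ ((¬(3*e > 16)) → 3*e > 2)
Answer: WP = (3*e > 16 → 3*e > -3) ∧ ((¬(3*e > 16)) → 3*e > 2)


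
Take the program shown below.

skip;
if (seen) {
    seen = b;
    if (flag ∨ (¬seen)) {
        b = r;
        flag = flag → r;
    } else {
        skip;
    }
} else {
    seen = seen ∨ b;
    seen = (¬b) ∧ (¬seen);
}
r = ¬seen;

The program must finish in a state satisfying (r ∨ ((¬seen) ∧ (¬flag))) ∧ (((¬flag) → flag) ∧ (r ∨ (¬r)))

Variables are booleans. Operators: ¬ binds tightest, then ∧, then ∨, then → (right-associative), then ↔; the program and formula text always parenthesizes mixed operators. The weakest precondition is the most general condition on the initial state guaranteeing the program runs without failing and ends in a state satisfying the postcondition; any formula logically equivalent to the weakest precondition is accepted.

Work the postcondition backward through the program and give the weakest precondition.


Working backward. After the program, the postcondition (r ∨ ((¬seen) ∧ (¬flag))) ∧ (((¬flag) → flag) ∧ (r ∨ (¬r))) must hold; in canonical form it is (r ∨ ((¬seen) ∧ (¬flag))) ∧ ((¬flag) → flag).
Before r := ¬seen: ((¬seen) ∨ ((¬seen) ∧ (¬flag))) ∧ ((¬flag) → flag)
Then branch requires ((flag ∨ (¬b)) → (((¬b) ∨ ((¬b) ∧ (¬(flag → r)))) ∧ ((¬(flag → r)) → (flag → r)))) ∧ ((¬(flag ∨ (¬b))) → (((¬b) ∨ ((¬b) ∧ (¬flag))) ∧ ((¬flag) → flag))); else branch requires ((¬((¬b) ∧ (¬(seen ∨ b)))) ∨ ((¬((¬b) ∧ (¬(seen ∨ b)))) ∧ (¬flag))) ∧ ((¬flag) → flag).
Before the if: (seen → (((flag ∨ (¬b)) → (((¬b) ∨ ((¬b) ∧ (¬(flag → r)))) ∧ ((¬(flag → r)) → (flag → r)))) ∧ ((¬(flag ∨ (¬b))) → (((¬b) ∨ ((¬b) ∧ (¬flag))) ∧ ((¬flag) → flag))))) ∧ ((¬seen) → (((¬((¬b) ∧ (¬(seen ∨ b)))) ∨ ((¬((¬b) ∧ (¬(seen ∨ b)))) ∧ (¬flag))) ∧ ((¬flag) → flag)))
Before skip: (seen → (((flag ∨ (¬b)) → (((¬b) ∨ ((¬b) ∧ (¬(flag → r)))) ∧ ((¬(flag → r)) → (flag → r)))) ∧ ((¬(flag ∨ (¬b))) → (((¬b) ∨ ((¬b) ∧ (¬flag))) ∧ ((¬flag) → flag))))) ∧ ((¬seen) → (((¬((¬b) ∧ (¬(seen ∨ b)))) ∨ ((¬((¬b) ∧ (¬(seen ∨ b)))) ∧ (¬flag))) ∧ ((¬flag) → flag)))
Answer: WP = (seen → (((flag ∨ (¬b)) → (((¬b) ∨ ((¬b) ∧ (¬(flag → r)))) ∧ ((¬(flag → r)) → (flag → r)))) ∧ ((¬(flag ∨ (¬b))) → (((¬b) ∨ ((¬b) ∧ (¬flag))) ∧ ((¬flag) → flag))))) ∧ ((¬seen) → (((¬((¬b) ∧ (¬(seen ∨ b)))) ∨ ((¬((¬b) ∧ (¬(seen ∨ b)))) ∧ (¬flag))) ∧ ((¬flag) → flag)))


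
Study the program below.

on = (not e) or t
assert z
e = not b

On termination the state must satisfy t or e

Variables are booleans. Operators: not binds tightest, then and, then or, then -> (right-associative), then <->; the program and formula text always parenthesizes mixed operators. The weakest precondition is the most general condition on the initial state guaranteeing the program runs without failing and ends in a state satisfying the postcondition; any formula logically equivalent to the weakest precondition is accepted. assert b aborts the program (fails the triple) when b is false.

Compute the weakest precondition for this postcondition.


Working backward. After the program, t or e must hold.
Before e := not b: t or (not b)
Before assert z: z and (t or (not b))
Before on := (not e) or t: z and (t or (not b))
Answer: WP = z and (t or (not b))


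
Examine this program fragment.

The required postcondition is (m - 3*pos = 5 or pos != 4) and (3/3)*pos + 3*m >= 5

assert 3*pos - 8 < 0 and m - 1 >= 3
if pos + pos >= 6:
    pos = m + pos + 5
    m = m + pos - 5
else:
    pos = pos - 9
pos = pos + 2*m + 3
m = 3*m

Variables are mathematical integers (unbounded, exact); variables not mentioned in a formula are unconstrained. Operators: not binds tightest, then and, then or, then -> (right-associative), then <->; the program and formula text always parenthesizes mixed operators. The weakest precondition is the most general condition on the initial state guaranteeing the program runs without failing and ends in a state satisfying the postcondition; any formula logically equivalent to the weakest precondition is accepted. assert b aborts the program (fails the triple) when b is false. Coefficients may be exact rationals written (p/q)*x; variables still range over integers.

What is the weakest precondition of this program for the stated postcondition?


Working backward. After the program, the postcondition (m - 3*pos = 5 or pos != 4) and (3/3)*pos + 3*m >= 5 must hold; in canonical form it is (m = 3*pos + 5 or pos != 4) and 3*m + pos >= 5.
Before m := 3*m: (3*m = 3*pos + 5 or pos != 4) and 9*m + pos >= 5
Before pos := pos + 2*m + 3: (3*m + 3*pos = -14 or 2*m + pos != 1) and 11*m + pos >= 2
Then branch requires (9*m + 6*pos = -29 or 5*m + 3*pos != -4) and 23*m + 12*pos >= -3; else branch requires (3*m + 3*pos = 13 or 2*m + pos != 10) and 11*m + pos >= 11.
Before the if: (2*pos >= 6 -> ((9*m + 6*pos = -29 or 5*m + 3*pos != -4) and 23*m + 12*pos >= -3)) and ((not (2*pos >= 6)) -> ((3*m + 3*pos = 13 or 2*m + pos != 10) and 11*m + pos >= 11))
Before assert 3*pos - 8 < 0 and m - 1 >= 3: 3*pos < 8 and m >= 4 and (2*pos >= 6 -> ((9*m + 6*pos = -29 or 5*m + 3*pos != -4) and 23*m + 12*pos >= -3)) and ((not (2*pos >= 6)) -> ((3*m + 3*pos = 13 or 2*m + pos != 10) and 11*m + pos >= 11))
Answer: WP = 3*pos < 8 and m >= 4 and (2*pos >= 6 -> ((9*m + 6*pos = -29 or 5*m + 3*pos != -4) and 23*m + 12*pos >= -3)) and ((not (2*pos >= 6)) -> ((3*m + 3*pos = 13 or 2*m + pos != 10) and 11*m + pos >= 11))


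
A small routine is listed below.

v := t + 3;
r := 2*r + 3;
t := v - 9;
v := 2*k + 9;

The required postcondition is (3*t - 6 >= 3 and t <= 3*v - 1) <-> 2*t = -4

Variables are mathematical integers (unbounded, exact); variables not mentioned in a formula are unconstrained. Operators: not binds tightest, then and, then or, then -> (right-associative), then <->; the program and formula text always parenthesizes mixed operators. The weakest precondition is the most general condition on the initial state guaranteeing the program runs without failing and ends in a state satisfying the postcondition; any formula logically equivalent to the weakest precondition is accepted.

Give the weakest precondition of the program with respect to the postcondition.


Working backward. After the program, the postcondition (3*t - 6 >= 3 and t <= 3*v - 1) <-> 2*t = -4 must hold; in canonical form it is (3*t >= 9 and t <= 3*v - 1) <-> 2*t = -4.
Before v := 2*k + 9: (3*t >= 9 and t <= 6*k + 26) <-> 2*t = -4
Before t := v - 9: (3*v >= 36 and v <= 6*k + 35) <-> 2*v = 14
Before r := 2*r + 3: (3*v >= 36 and v <= 6*k + 35) <-> 2*v = 14
Before v := t + 3: (3*t >= 27 and t <= 6*k + 32) <-> 2*t = 8
Answer: WP = (3*t >= 27 and t <= 6*k + 32) <-> 2*t = 8


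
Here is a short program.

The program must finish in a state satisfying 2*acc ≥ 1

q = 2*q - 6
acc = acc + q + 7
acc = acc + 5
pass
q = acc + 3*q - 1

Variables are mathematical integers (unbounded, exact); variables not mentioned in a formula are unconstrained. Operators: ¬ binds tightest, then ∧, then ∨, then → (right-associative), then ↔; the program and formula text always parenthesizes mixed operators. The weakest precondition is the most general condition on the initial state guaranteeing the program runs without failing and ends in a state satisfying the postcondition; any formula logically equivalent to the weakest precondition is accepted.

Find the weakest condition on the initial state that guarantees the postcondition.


Working backward. After the program, 2*acc ≥ 1 must hold.
Before q := acc + 3*q - 1: 2*acc ≥ 1
Before skip: 2*acc ≥ 1
Before acc := acc + 5: 2*acc ≥ -9
Before acc := acc + q + 7: 2*acc + 2*q ≥ -23
Before q := 2*q - 6: 2*acc + 4*q ≥ -11
Answer: WP = 2*acc + 4*q ≥ -11


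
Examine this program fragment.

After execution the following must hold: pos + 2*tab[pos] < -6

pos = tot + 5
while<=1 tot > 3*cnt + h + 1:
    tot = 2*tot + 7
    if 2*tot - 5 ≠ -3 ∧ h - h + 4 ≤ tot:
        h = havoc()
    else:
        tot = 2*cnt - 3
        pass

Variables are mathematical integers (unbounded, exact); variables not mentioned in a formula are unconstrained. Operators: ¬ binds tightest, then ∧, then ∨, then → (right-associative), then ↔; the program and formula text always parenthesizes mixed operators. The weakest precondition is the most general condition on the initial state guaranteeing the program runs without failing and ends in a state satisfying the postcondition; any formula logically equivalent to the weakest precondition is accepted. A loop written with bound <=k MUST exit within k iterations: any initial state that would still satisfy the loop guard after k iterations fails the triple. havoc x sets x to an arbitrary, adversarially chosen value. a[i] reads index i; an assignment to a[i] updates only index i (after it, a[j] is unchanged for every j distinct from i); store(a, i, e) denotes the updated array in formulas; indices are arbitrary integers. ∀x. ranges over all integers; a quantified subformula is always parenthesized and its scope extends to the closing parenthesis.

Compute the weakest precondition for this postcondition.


Working backward. After the program, the postcondition pos + 2*tab[pos] < -6 must hold; in canonical form it is 2*tab[pos] + pos < -6.
Before the loop (bound <=1), unroll the exhaustion recursion (WP_0 = exit-now case; WP_j = one more guarded iteration, up to j = 1):
  WP_0: (¬(tot > 3*cnt + h + 1)) ∧ 2*tab[pos] + pos < -6
  WP_1: (tot > 3*cnt + h + 1 → (((4*tot ≠ -12 ∧ 2*tot ≥ -3) → (∀h_1. ((¬(2*tot > 3*cnt + h_1 - 6)) ∧ 2*tab[pos] + pos < -6))) ∧ ((¬(4*tot ≠ -12 ∧ 2*tot ≥ -3)) → ((¬(cnt + h < -4)) ∧ 2*tab[pos] + pos < -6)))) ∧ ((¬(tot > 3*cnt + h + 1)) → 2*tab[pos] + pos < -6)
So before the loop: (tot > 3*cnt + h + 1 → (((4*tot ≠ -12 ∧ 2*tot ≥ -3) → (∀h_1. ((¬(2*tot > 3*cnt + h_1 - 6)) ∧ 2*tab[pos] + pos < -6))) ∧ ((¬(4*tot ≠ -12 ∧ 2*tot ≥ -3)) → ((¬(cnt + h < -4)) ∧ 2*tab[pos] + pos < -6)))) ∧ ((¬(tot > 3*cnt + h + 1)) → 2*tab[pos] + pos < -6)
Before pos := tot + 5: (tot > 3*cnt + h + 1 → (((4*tot ≠ -12 ∧ 2*tot ≥ -3) → (∀h_1. ((¬(2*tot > 3*cnt + h_1 - 6)) ∧ 2*tab[tot + 5] + tot < -11))) ∧ ((¬(4*tot ≠ -12 ∧ 2*tot ≥ -3)) → ((¬(cnt + h < -4)) ∧ 2*tab[tot + 5] + tot < -11)))) ∧ ((¬(tot > 3*cnt + h + 1)) → 2*tab[tot + 5] + tot < -11)
Answer: WP = (tot > 3*cnt + h + 1 → (((4*tot ≠ -12 ∧ 2*tot ≥ -3) → (∀h_1. ((¬(2*tot > 3*cnt + h_1 - 6)) ∧ 2*tab[tot + 5] + tot < -11))) ∧ ((¬(4*tot ≠ -12 ∧ 2*tot ≥ -3)) → ((¬(cnt + h < -4)) ∧ 2*tab[tot + 5] + tot < -11)))) ∧ ((¬(tot > 3*cnt + h + 1)) → 2*tab[tot + 5] + tot < -11)


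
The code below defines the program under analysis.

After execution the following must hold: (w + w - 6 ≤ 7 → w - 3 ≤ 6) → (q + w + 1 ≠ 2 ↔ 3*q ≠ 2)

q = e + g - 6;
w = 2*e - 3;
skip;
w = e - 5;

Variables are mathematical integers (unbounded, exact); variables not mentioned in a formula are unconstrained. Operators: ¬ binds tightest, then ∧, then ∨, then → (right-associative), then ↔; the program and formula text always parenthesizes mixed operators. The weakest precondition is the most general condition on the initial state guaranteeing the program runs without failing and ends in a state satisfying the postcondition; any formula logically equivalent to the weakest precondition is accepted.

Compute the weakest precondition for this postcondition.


Working backward. After the program, the postcondition (w + w - 6 ≤ 7 → w - 3 ≤ 6) → (q + w + 1 ≠ 2 ↔ 3*q ≠ 2) must hold; in canonical form it is (2*w ≤ 13 → w ≤ 9) → (q + w ≠ 1 ↔ 3*q ≠ 2).
Before w := e - 5: (2*e ≤ 23 → e ≤ 14) → (e + q ≠ 6 ↔ 3*q ≠ 2)
Before skip: (2*e ≤ 23 → e ≤ 14) → (e + q ≠ 6 ↔ 3*q ≠ 2)
Before w := 2*e - 3: (2*e ≤ 23 → e ≤ 14) → (e + q ≠ 6 ↔ 3*q ≠ 2)
Before q := e + g - 6: (2*e ≤ 23 → e ≤ 14) → (2*e + g ≠ 12 ↔ 3*e + 3*g ≠ 20)
Answer: WP = (2*e ≤ 23 → e ≤ 14) → (2*e + g ≠ 12 ↔ 3*e + 3*g ≠ 20)


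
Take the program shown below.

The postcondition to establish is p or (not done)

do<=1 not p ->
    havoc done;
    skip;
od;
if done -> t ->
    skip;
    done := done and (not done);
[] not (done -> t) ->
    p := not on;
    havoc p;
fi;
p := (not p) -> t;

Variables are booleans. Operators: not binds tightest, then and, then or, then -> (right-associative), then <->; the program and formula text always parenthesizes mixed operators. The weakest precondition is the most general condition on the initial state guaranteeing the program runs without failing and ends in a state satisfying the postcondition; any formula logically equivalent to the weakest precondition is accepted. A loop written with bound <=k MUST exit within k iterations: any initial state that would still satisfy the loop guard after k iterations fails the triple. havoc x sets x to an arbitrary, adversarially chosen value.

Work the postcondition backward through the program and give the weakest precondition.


Working backward. After the program, p or (not done) must hold.
Before p := (not p) -> t: ((not p) -> t) or (not done)
Then branch requires true; else branch requires t or (not done).
Before the if: (not (done -> t)) -> (t or (not done))
Before the loop (bound <=1), unroll the exhaustion recursion (WP_0 = exit-now case; WP_j = one more guarded iteration, up to j = 1):
  WP_0: p and ((not (done -> t)) -> (t or (not done)))
  WP_1: ((not p) -> (p and ((not t) -> t))) and (p -> ((not (done -> t)) -> (t or (not done))))
So before the loop: ((not p) -> (p and ((not t) -> t))) and (p -> ((not (done -> t)) -> (t or (not done))))
Answer: WP = ((not p) -> (p and ((not t) -> t))) and (p -> ((not (done -> t)) -> (t or (not done))))


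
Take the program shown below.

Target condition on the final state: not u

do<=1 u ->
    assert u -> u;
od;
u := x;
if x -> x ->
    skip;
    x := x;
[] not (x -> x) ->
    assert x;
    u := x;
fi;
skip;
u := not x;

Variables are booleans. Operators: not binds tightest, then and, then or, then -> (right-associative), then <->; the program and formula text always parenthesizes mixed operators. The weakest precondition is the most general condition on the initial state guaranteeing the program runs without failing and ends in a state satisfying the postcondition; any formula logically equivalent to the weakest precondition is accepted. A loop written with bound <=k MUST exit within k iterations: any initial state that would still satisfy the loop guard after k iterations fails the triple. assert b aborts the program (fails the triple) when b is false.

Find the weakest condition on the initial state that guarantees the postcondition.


Working backward. After the program, not u must hold.
Before u := not x: x
Before skip: x
Then branch requires x; else branch requires x.
Before the if: x
Before u := x: x
Before the loop (bound <=1), unroll the exhaustion recursion (WP_0 = exit-now case; WP_j = one more guarded iteration, up to j = 1):
  WP_0: (not u) and x
  WP_1: (u -> ((not u) and x)) and ((not u) -> x)
So before the loop: (u -> ((not u) and x)) and ((not u) -> x)
Answer: WP = (u -> ((not u) and x)) and ((not u) -> x)
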